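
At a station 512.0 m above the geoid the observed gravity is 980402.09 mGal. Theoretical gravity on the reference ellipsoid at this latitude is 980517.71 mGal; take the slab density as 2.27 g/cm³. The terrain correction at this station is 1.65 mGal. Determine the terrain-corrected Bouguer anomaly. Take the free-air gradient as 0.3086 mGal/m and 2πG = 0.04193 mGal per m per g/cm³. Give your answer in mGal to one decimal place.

Free-air correction = 0.3086 × 512.0 = 158.00 mGal
Free-air anomaly = 980402.09 − 980517.71 + (158.00) = 42.38 mGal
Bouguer slab correction = 0.04193 × 2.27 × 512.0 = 48.73 mGal
Simple Bouguer anomaly = 42.38 − (48.73) = -6.35 mGal
Complete Bouguer anomaly = -6.35 + 1.65 = -4.70 mGal

-4.7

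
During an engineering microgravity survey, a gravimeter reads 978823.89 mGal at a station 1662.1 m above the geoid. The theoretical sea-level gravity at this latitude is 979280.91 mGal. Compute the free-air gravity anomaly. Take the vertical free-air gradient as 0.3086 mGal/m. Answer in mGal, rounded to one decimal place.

55.9

Free-air correction = 0.3086 × 1662.1 = 512.92 mGal
Free-air anomaly = 978823.89 − 979280.91 + (512.92) = 55.90 mGal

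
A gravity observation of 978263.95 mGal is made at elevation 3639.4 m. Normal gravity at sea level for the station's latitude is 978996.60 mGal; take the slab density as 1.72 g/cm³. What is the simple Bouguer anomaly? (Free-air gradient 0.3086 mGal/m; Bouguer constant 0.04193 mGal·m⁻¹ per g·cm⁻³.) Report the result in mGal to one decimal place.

Free-air correction = 0.3086 × 3639.4 = 1123.12 mGal
Free-air anomaly = 978263.95 − 978996.60 + (1123.12) = 390.47 mGal
Bouguer slab correction = 0.04193 × 1.72 × 3639.4 = 262.47 mGal
Simple Bouguer anomaly = 390.47 − (262.47) = 128.00 mGal

128.0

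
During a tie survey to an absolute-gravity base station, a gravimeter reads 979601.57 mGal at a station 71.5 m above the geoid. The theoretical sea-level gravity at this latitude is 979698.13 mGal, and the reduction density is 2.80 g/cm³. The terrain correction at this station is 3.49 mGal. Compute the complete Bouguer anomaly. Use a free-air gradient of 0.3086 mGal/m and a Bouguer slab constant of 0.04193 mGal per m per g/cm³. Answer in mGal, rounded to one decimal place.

-79.4

Free-air correction = 0.3086 × 71.5 = 22.06 mGal
Free-air anomaly = 979601.57 − 979698.13 + (22.06) = -74.50 mGal
Bouguer slab correction = 0.04193 × 2.80 × 71.5 = 8.39 mGal
Simple Bouguer anomaly = -74.50 − (8.39) = -82.89 mGal
Complete Bouguer anomaly = -82.89 + 3.49 = -79.40 mGal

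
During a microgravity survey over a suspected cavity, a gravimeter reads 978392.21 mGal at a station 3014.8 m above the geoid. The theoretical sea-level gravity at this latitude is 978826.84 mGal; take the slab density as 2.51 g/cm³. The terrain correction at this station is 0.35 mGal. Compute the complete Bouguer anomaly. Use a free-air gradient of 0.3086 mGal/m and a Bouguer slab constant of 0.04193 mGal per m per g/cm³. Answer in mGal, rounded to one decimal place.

178.8

Free-air correction = 0.3086 × 3014.8 = 930.37 mGal
Free-air anomaly = 978392.21 − 978826.84 + (930.37) = 495.74 mGal
Bouguer slab correction = 0.04193 × 2.51 × 3014.8 = 317.29 mGal
Simple Bouguer anomaly = 495.74 − (317.29) = 178.45 mGal
Complete Bouguer anomaly = 178.45 + 0.35 = 178.80 mGal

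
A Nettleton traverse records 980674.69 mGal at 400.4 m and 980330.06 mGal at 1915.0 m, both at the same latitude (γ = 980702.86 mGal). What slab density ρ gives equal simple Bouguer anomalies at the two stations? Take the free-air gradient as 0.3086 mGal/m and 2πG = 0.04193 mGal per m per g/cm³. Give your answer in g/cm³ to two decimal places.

1.93

Δg_obs = 980330.06 − 980674.69 = -344.63 mGal over Δh = 1915.0 − 400.4 = 1514.6 m
Equal Bouguer anomalies ⇒ Δg_obs + (0.3086 − 0.04193ρ)·Δh = 0
0.3086 − 0.04193ρ = −Δg_obs/Δh = 0.22754
ρ = (0.3086 − 0.22754) / 0.04193 = 1.93 g/cm³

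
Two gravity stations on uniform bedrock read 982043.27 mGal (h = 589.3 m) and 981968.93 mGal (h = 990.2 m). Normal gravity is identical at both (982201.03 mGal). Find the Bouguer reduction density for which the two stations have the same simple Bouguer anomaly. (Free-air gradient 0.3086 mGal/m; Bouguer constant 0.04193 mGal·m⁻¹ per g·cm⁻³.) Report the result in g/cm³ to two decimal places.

2.94

Δg_obs = 981968.93 − 982043.27 = -74.34 mGal over Δh = 990.2 − 589.3 = 400.9 m
Equal Bouguer anomalies ⇒ Δg_obs + (0.3086 − 0.04193ρ)·Δh = 0
0.3086 − 0.04193ρ = −Δg_obs/Δh = 0.18543
ρ = (0.3086 − 0.18543) / 0.04193 = 2.94 g/cm³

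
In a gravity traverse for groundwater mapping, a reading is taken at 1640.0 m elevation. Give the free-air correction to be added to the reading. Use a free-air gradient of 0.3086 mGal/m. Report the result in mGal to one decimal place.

506.1

Free-air correction = 0.3086 × 1640.0 = 506.1 mGal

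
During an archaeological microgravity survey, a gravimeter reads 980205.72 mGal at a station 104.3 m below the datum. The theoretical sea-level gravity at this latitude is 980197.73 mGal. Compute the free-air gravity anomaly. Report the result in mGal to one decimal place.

Free-air correction = 0.3086 × -104.3 = -32.19 mGal
Free-air anomaly = 980205.72 − 980197.73 + (-32.19) = -24.20 mGal

-24.2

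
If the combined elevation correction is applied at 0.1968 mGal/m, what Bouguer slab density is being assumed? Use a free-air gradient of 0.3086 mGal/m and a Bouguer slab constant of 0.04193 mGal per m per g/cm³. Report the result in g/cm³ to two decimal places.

0.1968 = 0.3086 − 0.04193 × ρ
ρ = (0.3086 − 0.1968) / 0.04193 = 2.67 g/cm³

2.67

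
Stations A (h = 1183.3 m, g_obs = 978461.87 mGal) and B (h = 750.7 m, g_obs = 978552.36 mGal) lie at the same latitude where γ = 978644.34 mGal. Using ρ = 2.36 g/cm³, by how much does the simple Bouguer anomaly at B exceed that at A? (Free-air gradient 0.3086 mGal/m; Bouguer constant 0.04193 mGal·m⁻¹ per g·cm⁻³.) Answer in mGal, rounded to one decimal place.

-0.2

Δg_SB(A) = 978461.87 − 978644.34 + 0.3086×1183.3 − 0.04193×2.36×1183.3 = 65.60 mGal
Δg_SB(B) = 978552.36 − 978644.34 + 0.3086×750.7 − 0.04193×2.36×750.7 = 65.40 mGal
Difference = 65.40 − (65.60) = -0.20 mGal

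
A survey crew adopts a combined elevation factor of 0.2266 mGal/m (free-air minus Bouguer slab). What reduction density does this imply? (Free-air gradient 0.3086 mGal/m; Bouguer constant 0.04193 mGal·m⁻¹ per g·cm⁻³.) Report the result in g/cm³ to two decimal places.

1.96

0.2266 = 0.3086 − 0.04193 × ρ
ρ = (0.3086 − 0.2266) / 0.04193 = 1.96 g/cm³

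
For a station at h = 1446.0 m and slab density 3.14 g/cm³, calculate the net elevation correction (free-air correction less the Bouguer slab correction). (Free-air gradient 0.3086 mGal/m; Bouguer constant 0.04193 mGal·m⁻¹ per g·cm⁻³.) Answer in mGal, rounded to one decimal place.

Combined gradient = 0.3086 − 0.04193 × 3.14 = 0.1769398 mGal/m
Combined elevation correction = 0.1769398 × 1446.0 = 255.9 mGal

255.9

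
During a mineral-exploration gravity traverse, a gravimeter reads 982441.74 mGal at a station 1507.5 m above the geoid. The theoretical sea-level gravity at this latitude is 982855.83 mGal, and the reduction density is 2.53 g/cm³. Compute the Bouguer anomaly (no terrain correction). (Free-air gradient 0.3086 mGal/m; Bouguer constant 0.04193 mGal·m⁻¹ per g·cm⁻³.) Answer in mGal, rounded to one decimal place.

-108.8

Free-air correction = 0.3086 × 1507.5 = 465.21 mGal
Free-air anomaly = 982441.74 − 982855.83 + (465.21) = 51.12 mGal
Bouguer slab correction = 0.04193 × 2.53 × 1507.5 = 159.92 mGal
Simple Bouguer anomaly = 51.12 − (159.92) = -108.80 mGal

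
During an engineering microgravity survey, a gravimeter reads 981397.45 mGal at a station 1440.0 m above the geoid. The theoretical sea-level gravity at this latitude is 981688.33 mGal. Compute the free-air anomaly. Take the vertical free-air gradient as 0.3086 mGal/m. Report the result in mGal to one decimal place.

Free-air correction = 0.3086 × 1440.0 = 444.38 mGal
Free-air anomaly = 981397.45 − 981688.33 + (444.38) = 153.50 mGal

153.5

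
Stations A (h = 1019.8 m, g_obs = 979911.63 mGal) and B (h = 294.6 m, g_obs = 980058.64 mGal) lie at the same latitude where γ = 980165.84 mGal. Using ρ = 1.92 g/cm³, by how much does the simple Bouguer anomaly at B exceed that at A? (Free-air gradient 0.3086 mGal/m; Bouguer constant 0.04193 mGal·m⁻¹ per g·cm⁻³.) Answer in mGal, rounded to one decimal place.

-18.4

Δg_SB(A) = 979911.63 − 980165.84 + 0.3086×1019.8 − 0.04193×1.92×1019.8 = -21.60 mGal
Δg_SB(B) = 980058.64 − 980165.84 + 0.3086×294.6 − 0.04193×1.92×294.6 = -40.00 mGal
Difference = -40.00 − (-21.60) = -18.40 mGal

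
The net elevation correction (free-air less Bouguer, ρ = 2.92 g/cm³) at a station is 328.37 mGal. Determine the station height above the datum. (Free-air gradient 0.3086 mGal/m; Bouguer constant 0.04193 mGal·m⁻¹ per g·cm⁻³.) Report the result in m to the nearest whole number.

1764

Combined gradient = 0.3086 − 0.04193 × 2.92 = 0.1861644 mGal/m
h = 328.37 / 0.1861644 = 1763.87 m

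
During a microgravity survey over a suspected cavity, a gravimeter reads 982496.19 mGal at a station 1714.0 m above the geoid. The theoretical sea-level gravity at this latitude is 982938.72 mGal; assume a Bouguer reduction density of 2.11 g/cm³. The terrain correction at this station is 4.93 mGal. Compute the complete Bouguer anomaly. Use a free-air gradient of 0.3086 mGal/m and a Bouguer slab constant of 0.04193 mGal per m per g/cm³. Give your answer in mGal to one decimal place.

Free-air correction = 0.3086 × 1714.0 = 528.94 mGal
Free-air anomaly = 982496.19 − 982938.72 + (528.94) = 86.41 mGal
Bouguer slab correction = 0.04193 × 2.11 × 1714.0 = 151.64 mGal
Simple Bouguer anomaly = 86.41 − (151.64) = -65.23 mGal
Complete Bouguer anomaly = -65.23 + 4.93 = -60.30 mGal

-60.3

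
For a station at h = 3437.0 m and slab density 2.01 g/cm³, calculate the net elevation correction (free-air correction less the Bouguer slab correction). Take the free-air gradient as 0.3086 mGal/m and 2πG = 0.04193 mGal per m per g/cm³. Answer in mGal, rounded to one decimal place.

771.0

Combined gradient = 0.3086 − 0.04193 × 2.01 = 0.2243207 mGal/m
Combined elevation correction = 0.2243207 × 3437.0 = 771.0 mGal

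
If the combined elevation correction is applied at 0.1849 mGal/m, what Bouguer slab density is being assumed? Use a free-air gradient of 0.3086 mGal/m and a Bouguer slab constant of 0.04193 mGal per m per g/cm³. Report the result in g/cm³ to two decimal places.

2.95

0.1849 = 0.3086 − 0.04193 × ρ
ρ = (0.3086 − 0.1849) / 0.04193 = 2.95 g/cm³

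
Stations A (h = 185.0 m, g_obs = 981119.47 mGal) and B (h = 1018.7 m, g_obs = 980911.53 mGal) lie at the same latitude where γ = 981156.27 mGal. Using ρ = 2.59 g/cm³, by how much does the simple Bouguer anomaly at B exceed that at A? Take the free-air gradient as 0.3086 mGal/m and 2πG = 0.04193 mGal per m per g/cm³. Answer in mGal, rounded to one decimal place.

-41.2

Δg_SB(A) = 981119.47 − 981156.27 + 0.3086×185.0 − 0.04193×2.59×185.0 = 0.20 mGal
Δg_SB(B) = 980911.53 − 981156.27 + 0.3086×1018.7 − 0.04193×2.59×1018.7 = -41.00 mGal
Difference = -41.00 − (0.20) = -41.20 mGal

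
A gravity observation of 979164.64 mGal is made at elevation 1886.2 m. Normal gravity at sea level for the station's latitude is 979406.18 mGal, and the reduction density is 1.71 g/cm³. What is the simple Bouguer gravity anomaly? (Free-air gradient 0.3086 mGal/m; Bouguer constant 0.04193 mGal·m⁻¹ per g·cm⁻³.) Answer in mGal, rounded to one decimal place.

Free-air correction = 0.3086 × 1886.2 = 582.08 mGal
Free-air anomaly = 979164.64 − 979406.18 + (582.08) = 340.54 mGal
Bouguer slab correction = 0.04193 × 1.71 × 1886.2 = 135.24 mGal
Simple Bouguer anomaly = 340.54 − (135.24) = 205.30 mGal

205.3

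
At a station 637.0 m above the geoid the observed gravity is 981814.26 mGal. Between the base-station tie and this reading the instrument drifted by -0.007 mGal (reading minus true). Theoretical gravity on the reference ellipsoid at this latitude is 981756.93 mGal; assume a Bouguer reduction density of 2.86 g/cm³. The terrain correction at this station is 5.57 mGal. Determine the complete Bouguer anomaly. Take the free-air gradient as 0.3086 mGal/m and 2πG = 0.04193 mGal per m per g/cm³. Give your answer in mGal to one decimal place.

Drift-corrected reading = 981814.26 − (-0.007) = 981814.267 mGal
Free-air correction = 0.3086 × 637.0 = 196.58 mGal
Free-air anomaly = 981814.267 − 981756.93 + (196.58) = 253.917 mGal
Bouguer slab correction = 0.04193 × 2.86 × 637.0 = 76.39 mGal
Simple Bouguer anomaly = 253.917 − (76.39) = 177.527 mGal
Complete Bouguer anomaly = 177.527 + 5.57 = 183.097 mGal

183.1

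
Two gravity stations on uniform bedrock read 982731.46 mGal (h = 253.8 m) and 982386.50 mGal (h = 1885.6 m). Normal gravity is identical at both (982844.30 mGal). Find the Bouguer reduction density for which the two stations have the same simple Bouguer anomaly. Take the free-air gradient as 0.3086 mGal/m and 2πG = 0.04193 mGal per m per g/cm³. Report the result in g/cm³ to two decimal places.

2.32

Δg_obs = 982386.50 − 982731.46 = -344.96 mGal over Δh = 1885.6 − 253.8 = 1631.8 m
Equal Bouguer anomalies ⇒ Δg_obs + (0.3086 − 0.04193ρ)·Δh = 0
0.3086 − 0.04193ρ = −Δg_obs/Δh = 0.21140
ρ = (0.3086 − 0.21140) / 0.04193 = 2.32 g/cm³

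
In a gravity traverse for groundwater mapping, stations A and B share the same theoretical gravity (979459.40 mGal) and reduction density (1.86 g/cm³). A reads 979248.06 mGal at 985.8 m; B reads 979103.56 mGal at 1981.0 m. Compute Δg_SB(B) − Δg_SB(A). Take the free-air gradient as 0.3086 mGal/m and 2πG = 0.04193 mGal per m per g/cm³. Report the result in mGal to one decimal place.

Δg_SB(A) = 979248.06 − 979459.40 + 0.3086×985.8 − 0.04193×1.86×985.8 = 16.00 mGal
Δg_SB(B) = 979103.56 − 979459.40 + 0.3086×1981.0 − 0.04193×1.86×1981.0 = 101.00 mGal
Difference = 101.00 − (16.00) = 85.00 mGal

85.0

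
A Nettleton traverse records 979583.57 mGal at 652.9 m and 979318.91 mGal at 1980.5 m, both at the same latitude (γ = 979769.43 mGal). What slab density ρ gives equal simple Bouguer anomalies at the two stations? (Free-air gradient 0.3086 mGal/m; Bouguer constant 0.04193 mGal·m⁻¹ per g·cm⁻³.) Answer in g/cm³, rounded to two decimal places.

2.61

Δg_obs = 979318.91 − 979583.57 = -264.66 mGal over Δh = 1980.5 − 652.9 = 1327.6 m
Equal Bouguer anomalies ⇒ Δg_obs + (0.3086 − 0.04193ρ)·Δh = 0
0.3086 − 0.04193ρ = −Δg_obs/Δh = 0.19935
ρ = (0.3086 − 0.19935) / 0.04193 = 2.61 g/cm³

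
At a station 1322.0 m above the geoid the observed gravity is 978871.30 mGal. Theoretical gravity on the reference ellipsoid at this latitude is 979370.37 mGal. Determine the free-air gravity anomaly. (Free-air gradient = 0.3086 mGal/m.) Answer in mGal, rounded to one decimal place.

Free-air correction = 0.3086 × 1322.0 = 407.97 mGal
Free-air anomaly = 978871.30 − 979370.37 + (407.97) = -91.10 mGal

-91.1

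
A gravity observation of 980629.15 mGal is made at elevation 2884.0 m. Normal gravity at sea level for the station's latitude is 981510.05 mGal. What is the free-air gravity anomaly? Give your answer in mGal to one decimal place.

Free-air correction = 0.3086 × 2884.0 = 890.00 mGal
Free-air anomaly = 980629.15 − 981510.05 + (890.00) = 9.10 mGal

9.1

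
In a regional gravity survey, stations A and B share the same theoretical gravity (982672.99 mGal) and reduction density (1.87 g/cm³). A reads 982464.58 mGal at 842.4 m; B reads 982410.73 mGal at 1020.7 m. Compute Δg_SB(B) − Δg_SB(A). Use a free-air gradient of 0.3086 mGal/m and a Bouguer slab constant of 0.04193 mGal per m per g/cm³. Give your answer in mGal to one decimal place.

Δg_SB(A) = 982464.58 − 982672.99 + 0.3086×842.4 − 0.04193×1.87×842.4 = -14.50 mGal
Δg_SB(B) = 982410.73 − 982672.99 + 0.3086×1020.7 − 0.04193×1.87×1020.7 = -27.30 mGal
Difference = -27.30 − (-14.50) = -12.80 mGal

-12.8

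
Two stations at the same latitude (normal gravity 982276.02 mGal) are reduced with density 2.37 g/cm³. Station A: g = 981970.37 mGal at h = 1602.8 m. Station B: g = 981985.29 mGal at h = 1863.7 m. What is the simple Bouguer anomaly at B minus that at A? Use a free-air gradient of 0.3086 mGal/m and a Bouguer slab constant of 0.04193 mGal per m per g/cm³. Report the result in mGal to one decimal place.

69.5

Δg_SB(A) = 981970.37 − 982276.02 + 0.3086×1602.8 − 0.04193×2.37×1602.8 = 29.70 mGal
Δg_SB(B) = 981985.29 − 982276.02 + 0.3086×1863.7 − 0.04193×2.37×1863.7 = 99.20 mGal
Difference = 99.20 − (29.70) = 69.50 mGal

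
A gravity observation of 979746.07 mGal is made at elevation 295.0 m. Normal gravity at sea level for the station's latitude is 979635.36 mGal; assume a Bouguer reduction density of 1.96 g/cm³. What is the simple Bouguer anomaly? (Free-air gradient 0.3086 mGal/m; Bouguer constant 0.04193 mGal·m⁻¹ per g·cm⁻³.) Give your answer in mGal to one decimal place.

Free-air correction = 0.3086 × 295.0 = 91.04 mGal
Free-air anomaly = 979746.07 − 979635.36 + (91.04) = 201.75 mGal
Bouguer slab correction = 0.04193 × 1.96 × 295.0 = 24.24 mGal
Simple Bouguer anomaly = 201.75 − (24.24) = 177.51 mGal

177.5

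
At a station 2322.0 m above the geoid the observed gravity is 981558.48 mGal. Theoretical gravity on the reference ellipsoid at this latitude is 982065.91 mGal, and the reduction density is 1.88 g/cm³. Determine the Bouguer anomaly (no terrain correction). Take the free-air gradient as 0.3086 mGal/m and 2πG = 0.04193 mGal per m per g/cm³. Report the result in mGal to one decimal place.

26.1

Free-air correction = 0.3086 × 2322.0 = 716.57 mGal
Free-air anomaly = 981558.48 − 982065.91 + (716.57) = 209.14 mGal
Bouguer slab correction = 0.04193 × 1.88 × 2322.0 = 183.04 mGal
Simple Bouguer anomaly = 209.14 − (183.04) = 26.10 mGal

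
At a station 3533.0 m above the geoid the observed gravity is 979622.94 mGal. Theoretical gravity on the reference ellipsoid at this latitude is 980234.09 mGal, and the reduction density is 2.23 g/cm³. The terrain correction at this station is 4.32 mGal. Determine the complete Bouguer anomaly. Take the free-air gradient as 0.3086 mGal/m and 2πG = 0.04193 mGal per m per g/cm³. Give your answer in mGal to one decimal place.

Free-air correction = 0.3086 × 3533.0 = 1090.28 mGal
Free-air anomaly = 979622.94 − 980234.09 + (1090.28) = 479.13 mGal
Bouguer slab correction = 0.04193 × 2.23 × 3533.0 = 330.35 mGal
Simple Bouguer anomaly = 479.13 − (330.35) = 148.78 mGal
Complete Bouguer anomaly = 148.78 + 4.32 = 153.10 mGal

153.1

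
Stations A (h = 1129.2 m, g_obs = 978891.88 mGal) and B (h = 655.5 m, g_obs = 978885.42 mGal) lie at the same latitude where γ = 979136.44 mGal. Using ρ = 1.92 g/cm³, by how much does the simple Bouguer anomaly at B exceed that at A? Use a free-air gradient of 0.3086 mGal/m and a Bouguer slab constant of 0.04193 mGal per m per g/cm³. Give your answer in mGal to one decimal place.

Δg_SB(A) = 978891.88 − 979136.44 + 0.3086×1129.2 − 0.04193×1.92×1129.2 = 13.00 mGal
Δg_SB(B) = 978885.42 − 979136.44 + 0.3086×655.5 − 0.04193×1.92×655.5 = -101.50 mGal
Difference = -101.50 − (13.00) = -114.50 mGal

-114.5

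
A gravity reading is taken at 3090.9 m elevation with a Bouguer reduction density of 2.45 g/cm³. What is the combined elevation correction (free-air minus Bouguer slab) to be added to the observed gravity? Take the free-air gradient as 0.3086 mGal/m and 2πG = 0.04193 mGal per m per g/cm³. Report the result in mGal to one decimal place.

636.3

Combined gradient = 0.3086 − 0.04193 × 2.45 = 0.2058715 mGal/m
Combined elevation correction = 0.2058715 × 3090.9 = 636.3 mGal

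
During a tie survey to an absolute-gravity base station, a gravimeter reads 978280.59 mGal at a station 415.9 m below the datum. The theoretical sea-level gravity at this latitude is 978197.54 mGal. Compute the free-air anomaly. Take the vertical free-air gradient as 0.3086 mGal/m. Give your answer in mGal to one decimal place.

-45.3

Free-air correction = 0.3086 × -415.9 = -128.35 mGal
Free-air anomaly = 978280.59 − 978197.54 + (-128.35) = -45.30 mGal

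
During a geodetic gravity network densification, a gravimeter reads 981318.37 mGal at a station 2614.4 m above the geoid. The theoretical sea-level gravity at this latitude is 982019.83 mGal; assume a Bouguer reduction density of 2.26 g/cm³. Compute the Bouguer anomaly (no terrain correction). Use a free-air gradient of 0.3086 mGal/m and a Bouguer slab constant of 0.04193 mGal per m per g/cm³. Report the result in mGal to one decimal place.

Free-air correction = 0.3086 × 2614.4 = 806.80 mGal
Free-air anomaly = 981318.37 − 982019.83 + (806.80) = 105.34 mGal
Bouguer slab correction = 0.04193 × 2.26 × 2614.4 = 247.75 mGal
Simple Bouguer anomaly = 105.34 − (247.75) = -142.41 mGal

-142.4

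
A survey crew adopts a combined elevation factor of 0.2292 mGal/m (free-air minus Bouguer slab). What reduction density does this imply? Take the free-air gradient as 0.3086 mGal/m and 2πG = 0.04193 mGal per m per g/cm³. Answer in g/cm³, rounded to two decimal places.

1.89

0.2292 = 0.3086 − 0.04193 × ρ
ρ = (0.3086 − 0.2292) / 0.04193 = 1.89 g/cm³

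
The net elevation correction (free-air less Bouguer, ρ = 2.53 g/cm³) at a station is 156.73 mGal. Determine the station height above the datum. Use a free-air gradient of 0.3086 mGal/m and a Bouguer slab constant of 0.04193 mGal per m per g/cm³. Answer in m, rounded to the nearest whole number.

Combined gradient = 0.3086 − 0.04193 × 2.53 = 0.2025171 mGal/m
h = 156.73 / 0.2025171 = 773.91 m

774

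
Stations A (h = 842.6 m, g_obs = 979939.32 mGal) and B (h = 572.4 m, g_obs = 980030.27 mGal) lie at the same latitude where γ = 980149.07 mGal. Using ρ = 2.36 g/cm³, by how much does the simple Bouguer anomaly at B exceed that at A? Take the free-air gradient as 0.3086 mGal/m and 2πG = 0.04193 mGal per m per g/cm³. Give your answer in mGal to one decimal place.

34.3

Δg_SB(A) = 979939.32 − 980149.07 + 0.3086×842.6 − 0.04193×2.36×842.6 = -33.10 mGal
Δg_SB(B) = 980030.27 − 980149.07 + 0.3086×572.4 − 0.04193×2.36×572.4 = 1.20 mGal
Difference = 1.20 − (-33.10) = 34.30 mGal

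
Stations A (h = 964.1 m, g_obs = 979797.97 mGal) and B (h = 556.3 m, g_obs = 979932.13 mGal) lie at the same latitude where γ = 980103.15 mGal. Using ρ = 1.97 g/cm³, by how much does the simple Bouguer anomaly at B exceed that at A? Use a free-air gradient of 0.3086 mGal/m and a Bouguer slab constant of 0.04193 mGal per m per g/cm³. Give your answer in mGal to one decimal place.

Δg_SB(A) = 979797.97 − 980103.15 + 0.3086×964.1 − 0.04193×1.97×964.1 = -87.30 mGal
Δg_SB(B) = 979932.13 − 980103.15 + 0.3086×556.3 − 0.04193×1.97×556.3 = -45.30 mGal
Difference = -45.30 − (-87.30) = 42.00 mGal

42.0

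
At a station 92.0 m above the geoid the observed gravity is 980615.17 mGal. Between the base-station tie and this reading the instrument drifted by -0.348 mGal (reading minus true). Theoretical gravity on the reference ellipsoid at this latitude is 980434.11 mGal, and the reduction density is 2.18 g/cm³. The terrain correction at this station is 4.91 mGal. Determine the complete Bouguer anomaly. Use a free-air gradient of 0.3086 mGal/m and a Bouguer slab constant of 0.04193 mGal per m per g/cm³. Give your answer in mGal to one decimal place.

206.3

Drift-corrected reading = 980615.17 − (-0.348) = 980615.518 mGal
Free-air correction = 0.3086 × 92.0 = 28.39 mGal
Free-air anomaly = 980615.518 − 980434.11 + (28.39) = 209.798 mGal
Bouguer slab correction = 0.04193 × 2.18 × 92.0 = 8.41 mGal
Simple Bouguer anomaly = 209.798 − (8.41) = 201.388 mGal
Complete Bouguer anomaly = 201.388 + 4.91 = 206.298 mGal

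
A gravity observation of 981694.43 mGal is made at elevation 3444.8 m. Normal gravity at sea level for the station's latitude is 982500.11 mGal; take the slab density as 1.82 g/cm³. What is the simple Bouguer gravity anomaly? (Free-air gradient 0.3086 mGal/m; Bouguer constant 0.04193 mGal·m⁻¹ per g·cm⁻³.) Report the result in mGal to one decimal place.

Free-air correction = 0.3086 × 3444.8 = 1063.07 mGal
Free-air anomaly = 981694.43 − 982500.11 + (1063.07) = 257.39 mGal
Bouguer slab correction = 0.04193 × 1.82 × 3444.8 = 262.88 mGal
Simple Bouguer anomaly = 257.39 − (262.88) = -5.49 mGal

-5.5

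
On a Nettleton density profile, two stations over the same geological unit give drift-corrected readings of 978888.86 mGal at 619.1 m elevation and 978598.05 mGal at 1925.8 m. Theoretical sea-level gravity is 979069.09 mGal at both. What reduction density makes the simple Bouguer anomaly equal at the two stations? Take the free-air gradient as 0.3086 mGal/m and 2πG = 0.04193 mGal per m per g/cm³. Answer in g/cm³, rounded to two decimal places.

2.05

Δg_obs = 978598.05 − 978888.86 = -290.81 mGal over Δh = 1925.8 − 619.1 = 1306.7 m
Equal Bouguer anomalies ⇒ Δg_obs + (0.3086 − 0.04193ρ)·Δh = 0
0.3086 − 0.04193ρ = −Δg_obs/Δh = 0.22255
ρ = (0.3086 − 0.22255) / 0.04193 = 2.05 g/cm³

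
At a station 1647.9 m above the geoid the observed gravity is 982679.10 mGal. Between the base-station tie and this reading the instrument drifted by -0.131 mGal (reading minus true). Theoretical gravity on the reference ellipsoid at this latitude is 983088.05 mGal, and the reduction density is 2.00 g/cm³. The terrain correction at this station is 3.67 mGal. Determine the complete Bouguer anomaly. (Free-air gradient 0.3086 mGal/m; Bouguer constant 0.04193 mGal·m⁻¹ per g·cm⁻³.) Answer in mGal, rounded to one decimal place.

Drift-corrected reading = 982679.10 − (-0.131) = 982679.231 mGal
Free-air correction = 0.3086 × 1647.9 = 508.54 mGal
Free-air anomaly = 982679.231 − 983088.05 + (508.54) = 99.721 mGal
Bouguer slab correction = 0.04193 × 2.00 × 1647.9 = 138.19 mGal
Simple Bouguer anomaly = 99.721 − (138.19) = -38.469 mGal
Complete Bouguer anomaly = -38.469 + 3.67 = -34.799 mGal

-34.8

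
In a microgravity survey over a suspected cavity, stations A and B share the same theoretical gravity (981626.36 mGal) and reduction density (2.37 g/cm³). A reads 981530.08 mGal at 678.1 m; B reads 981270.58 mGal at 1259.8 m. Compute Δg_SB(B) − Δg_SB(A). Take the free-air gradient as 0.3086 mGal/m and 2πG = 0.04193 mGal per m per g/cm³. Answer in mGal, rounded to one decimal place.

Δg_SB(A) = 981530.08 − 981626.36 + 0.3086×678.1 − 0.04193×2.37×678.1 = 45.60 mGal
Δg_SB(B) = 981270.58 − 981626.36 + 0.3086×1259.8 − 0.04193×2.37×1259.8 = -92.20 mGal
Difference = -92.20 − (45.60) = -137.80 mGal

-137.8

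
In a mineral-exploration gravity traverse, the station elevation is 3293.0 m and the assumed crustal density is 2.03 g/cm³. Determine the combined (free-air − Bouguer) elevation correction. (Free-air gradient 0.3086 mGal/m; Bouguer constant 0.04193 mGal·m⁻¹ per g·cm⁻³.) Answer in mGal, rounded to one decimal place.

Combined gradient = 0.3086 − 0.04193 × 2.03 = 0.2234821 mGal/m
Combined elevation correction = 0.2234821 × 3293.0 = 735.9 mGal

735.9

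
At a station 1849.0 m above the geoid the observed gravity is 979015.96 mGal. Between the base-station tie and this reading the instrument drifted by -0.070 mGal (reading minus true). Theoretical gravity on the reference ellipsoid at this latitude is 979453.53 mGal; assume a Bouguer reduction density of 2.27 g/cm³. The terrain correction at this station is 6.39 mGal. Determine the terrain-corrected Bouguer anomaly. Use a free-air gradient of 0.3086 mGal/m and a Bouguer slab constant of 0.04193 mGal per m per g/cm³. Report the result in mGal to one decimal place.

-36.5

Drift-corrected reading = 979015.96 − (-0.070) = 979016.030 mGal
Free-air correction = 0.3086 × 1849.0 = 570.60 mGal
Free-air anomaly = 979016.030 − 979453.53 + (570.60) = 133.100 mGal
Bouguer slab correction = 0.04193 × 2.27 × 1849.0 = 175.99 mGal
Simple Bouguer anomaly = 133.100 − (175.99) = -42.890 mGal
Complete Bouguer anomaly = -42.890 + 6.39 = -36.500 mGal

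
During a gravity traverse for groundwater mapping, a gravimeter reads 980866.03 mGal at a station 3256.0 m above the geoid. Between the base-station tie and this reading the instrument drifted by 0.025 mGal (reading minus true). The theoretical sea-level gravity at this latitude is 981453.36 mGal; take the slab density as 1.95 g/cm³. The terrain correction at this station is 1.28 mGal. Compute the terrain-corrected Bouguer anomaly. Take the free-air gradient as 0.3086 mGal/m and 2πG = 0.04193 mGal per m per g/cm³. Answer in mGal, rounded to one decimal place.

152.5

Drift-corrected reading = 980866.03 − (0.025) = 980866.005 mGal
Free-air correction = 0.3086 × 3256.0 = 1004.80 mGal
Free-air anomaly = 980866.005 − 981453.36 + (1004.80) = 417.445 mGal
Bouguer slab correction = 0.04193 × 1.95 × 3256.0 = 266.22 mGal
Simple Bouguer anomaly = 417.445 − (266.22) = 151.225 mGal
Complete Bouguer anomaly = 151.225 + 1.28 = 152.505 mGal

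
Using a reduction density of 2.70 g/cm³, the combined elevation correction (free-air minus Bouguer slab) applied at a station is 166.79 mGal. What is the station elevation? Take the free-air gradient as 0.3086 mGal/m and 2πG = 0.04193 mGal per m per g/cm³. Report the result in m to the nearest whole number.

Combined gradient = 0.3086 − 0.04193 × 2.70 = 0.1953890 mGal/m
h = 166.79 / 0.1953890 = 853.63 m

854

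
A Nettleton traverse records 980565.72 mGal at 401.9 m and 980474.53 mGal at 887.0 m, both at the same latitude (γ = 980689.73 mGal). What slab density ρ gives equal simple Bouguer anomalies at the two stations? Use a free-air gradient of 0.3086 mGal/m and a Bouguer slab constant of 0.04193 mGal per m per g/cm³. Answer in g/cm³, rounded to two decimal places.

Δg_obs = 980474.53 − 980565.72 = -91.19 mGal over Δh = 887.0 − 401.9 = 485.1 m
Equal Bouguer anomalies ⇒ Δg_obs + (0.3086 − 0.04193ρ)·Δh = 0
0.3086 − 0.04193ρ = −Δg_obs/Δh = 0.18798
ρ = (0.3086 − 0.18798) / 0.04193 = 2.88 g/cm³

2.88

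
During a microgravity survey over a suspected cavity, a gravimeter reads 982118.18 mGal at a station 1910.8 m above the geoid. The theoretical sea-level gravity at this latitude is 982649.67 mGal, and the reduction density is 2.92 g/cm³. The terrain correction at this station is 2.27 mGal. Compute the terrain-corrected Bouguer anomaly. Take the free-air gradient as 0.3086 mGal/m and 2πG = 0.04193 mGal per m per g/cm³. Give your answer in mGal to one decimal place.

Free-air correction = 0.3086 × 1910.8 = 589.67 mGal
Free-air anomaly = 982118.18 − 982649.67 + (589.67) = 58.18 mGal
Bouguer slab correction = 0.04193 × 2.92 × 1910.8 = 233.95 mGal
Simple Bouguer anomaly = 58.18 − (233.95) = -175.77 mGal
Complete Bouguer anomaly = -175.77 + 2.27 = -173.50 mGal

-173.5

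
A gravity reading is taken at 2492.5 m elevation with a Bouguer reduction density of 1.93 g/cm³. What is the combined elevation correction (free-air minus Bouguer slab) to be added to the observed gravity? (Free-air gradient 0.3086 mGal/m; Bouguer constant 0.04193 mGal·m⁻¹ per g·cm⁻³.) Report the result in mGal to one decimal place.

567.5

Combined gradient = 0.3086 − 0.04193 × 1.93 = 0.2276751 mGal/m
Combined elevation correction = 0.2276751 × 2492.5 = 567.5 mGal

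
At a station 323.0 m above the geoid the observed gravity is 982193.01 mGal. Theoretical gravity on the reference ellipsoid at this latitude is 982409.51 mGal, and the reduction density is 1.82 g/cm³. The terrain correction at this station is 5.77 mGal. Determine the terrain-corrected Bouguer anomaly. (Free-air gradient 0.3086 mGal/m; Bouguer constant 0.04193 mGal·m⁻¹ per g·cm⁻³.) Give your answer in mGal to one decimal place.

-135.7

Free-air correction = 0.3086 × 323.0 = 99.68 mGal
Free-air anomaly = 982193.01 − 982409.51 + (99.68) = -116.82 mGal
Bouguer slab correction = 0.04193 × 1.82 × 323.0 = 24.65 mGal
Simple Bouguer anomaly = -116.82 − (24.65) = -141.47 mGal
Complete Bouguer anomaly = -141.47 + 5.77 = -135.70 mGal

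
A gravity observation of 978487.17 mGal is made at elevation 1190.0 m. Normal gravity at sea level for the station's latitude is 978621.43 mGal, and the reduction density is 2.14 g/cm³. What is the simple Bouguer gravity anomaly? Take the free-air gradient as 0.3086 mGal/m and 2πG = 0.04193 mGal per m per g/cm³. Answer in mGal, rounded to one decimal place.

126.2

Free-air correction = 0.3086 × 1190.0 = 367.23 mGal
Free-air anomaly = 978487.17 − 978621.43 + (367.23) = 232.97 mGal
Bouguer slab correction = 0.04193 × 2.14 × 1190.0 = 106.78 mGal
Simple Bouguer anomaly = 232.97 − (106.78) = 126.19 mGal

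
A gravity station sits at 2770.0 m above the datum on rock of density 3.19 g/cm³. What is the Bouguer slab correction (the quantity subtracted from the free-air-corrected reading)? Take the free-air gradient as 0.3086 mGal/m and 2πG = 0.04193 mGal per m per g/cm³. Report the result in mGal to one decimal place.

Bouguer slab correction = 0.04193 × 3.19 × 2770.0 = 370.5 mGal

370.5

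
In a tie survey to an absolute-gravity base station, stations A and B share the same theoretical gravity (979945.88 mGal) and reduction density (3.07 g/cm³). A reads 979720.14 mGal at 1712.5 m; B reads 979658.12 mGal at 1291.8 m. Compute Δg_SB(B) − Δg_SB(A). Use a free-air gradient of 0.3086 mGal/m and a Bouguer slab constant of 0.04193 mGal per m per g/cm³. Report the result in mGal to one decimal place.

Δg_SB(A) = 979720.14 − 979945.88 + 0.3086×1712.5 − 0.04193×3.07×1712.5 = 82.30 mGal
Δg_SB(B) = 979658.12 − 979945.88 + 0.3086×1291.8 − 0.04193×3.07×1291.8 = -55.40 mGal
Difference = -55.40 − (82.30) = -137.70 mGal

-137.7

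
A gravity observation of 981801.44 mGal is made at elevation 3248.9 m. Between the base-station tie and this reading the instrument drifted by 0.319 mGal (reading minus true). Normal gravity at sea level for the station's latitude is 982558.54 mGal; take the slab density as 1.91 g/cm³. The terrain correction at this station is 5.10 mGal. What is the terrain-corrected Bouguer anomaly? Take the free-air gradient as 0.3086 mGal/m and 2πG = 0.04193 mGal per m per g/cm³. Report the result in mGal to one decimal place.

-9.9

Drift-corrected reading = 981801.44 − (0.319) = 981801.121 mGal
Free-air correction = 0.3086 × 3248.9 = 1002.61 mGal
Free-air anomaly = 981801.121 − 982558.54 + (1002.61) = 245.191 mGal
Bouguer slab correction = 0.04193 × 1.91 × 3248.9 = 260.19 mGal
Simple Bouguer anomaly = 245.191 − (260.19) = -14.999 mGal
Complete Bouguer anomaly = -14.999 + 5.10 = -9.899 mGal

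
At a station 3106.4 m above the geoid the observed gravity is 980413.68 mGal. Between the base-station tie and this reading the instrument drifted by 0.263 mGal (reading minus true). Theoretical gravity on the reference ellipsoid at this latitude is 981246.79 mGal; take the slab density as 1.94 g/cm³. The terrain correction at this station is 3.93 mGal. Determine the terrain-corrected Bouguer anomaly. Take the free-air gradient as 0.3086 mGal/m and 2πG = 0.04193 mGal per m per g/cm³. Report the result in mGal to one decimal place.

Drift-corrected reading = 980413.68 − (0.263) = 980413.417 mGal
Free-air correction = 0.3086 × 3106.4 = 958.64 mGal
Free-air anomaly = 980413.417 − 981246.79 + (958.64) = 125.267 mGal
Bouguer slab correction = 0.04193 × 1.94 × 3106.4 = 252.69 mGal
Simple Bouguer anomaly = 125.267 − (252.69) = -127.423 mGal
Complete Bouguer anomaly = -127.423 + 3.93 = -123.493 mGal

-123.5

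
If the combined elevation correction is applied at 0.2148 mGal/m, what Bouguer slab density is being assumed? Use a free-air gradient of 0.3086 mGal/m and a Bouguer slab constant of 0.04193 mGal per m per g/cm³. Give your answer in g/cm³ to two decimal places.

0.2148 = 0.3086 − 0.04193 × ρ
ρ = (0.3086 − 0.2148) / 0.04193 = 2.24 g/cm³

2.24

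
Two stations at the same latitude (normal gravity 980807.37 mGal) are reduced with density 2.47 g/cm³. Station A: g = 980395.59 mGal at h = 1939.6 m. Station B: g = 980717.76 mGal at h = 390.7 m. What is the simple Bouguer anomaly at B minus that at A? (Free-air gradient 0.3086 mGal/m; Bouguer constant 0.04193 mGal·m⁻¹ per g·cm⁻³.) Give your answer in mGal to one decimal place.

4.6

Δg_SB(A) = 980395.59 − 980807.37 + 0.3086×1939.6 − 0.04193×2.47×1939.6 = -14.10 mGal
Δg_SB(B) = 980717.76 − 980807.37 + 0.3086×390.7 − 0.04193×2.47×390.7 = -9.50 mGal
Difference = -9.50 − (-14.10) = 4.60 mGal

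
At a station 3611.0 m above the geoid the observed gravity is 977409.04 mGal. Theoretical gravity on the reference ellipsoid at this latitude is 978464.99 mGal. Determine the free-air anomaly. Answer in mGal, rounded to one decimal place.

58.4

Free-air correction = 0.3086 × 3611.0 = 1114.35 mGal
Free-air anomaly = 977409.04 − 978464.99 + (1114.35) = 58.40 mGal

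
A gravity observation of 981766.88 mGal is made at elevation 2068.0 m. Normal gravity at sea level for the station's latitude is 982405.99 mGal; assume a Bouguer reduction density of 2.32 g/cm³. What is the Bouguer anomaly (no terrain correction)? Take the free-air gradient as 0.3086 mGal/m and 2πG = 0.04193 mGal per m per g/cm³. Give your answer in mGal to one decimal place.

Free-air correction = 0.3086 × 2068.0 = 638.18 mGal
Free-air anomaly = 981766.88 − 982405.99 + (638.18) = -0.93 mGal
Bouguer slab correction = 0.04193 × 2.32 × 2068.0 = 201.17 mGal
Simple Bouguer anomaly = -0.93 − (201.17) = -202.10 mGal

-202.1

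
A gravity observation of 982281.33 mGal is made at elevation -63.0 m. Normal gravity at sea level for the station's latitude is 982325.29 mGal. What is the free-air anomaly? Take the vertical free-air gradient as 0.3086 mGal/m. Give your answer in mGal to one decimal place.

Free-air correction = 0.3086 × -63.0 = -19.44 mGal
Free-air anomaly = 982281.33 − 982325.29 + (-19.44) = -63.40 mGal

-63.4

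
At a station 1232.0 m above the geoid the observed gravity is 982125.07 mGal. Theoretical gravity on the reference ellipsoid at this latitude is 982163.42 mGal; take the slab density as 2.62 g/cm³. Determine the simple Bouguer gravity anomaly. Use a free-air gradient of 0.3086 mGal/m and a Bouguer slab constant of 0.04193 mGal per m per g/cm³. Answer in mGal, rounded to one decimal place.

Free-air correction = 0.3086 × 1232.0 = 380.20 mGal
Free-air anomaly = 982125.07 − 982163.42 + (380.20) = 341.85 mGal
Bouguer slab correction = 0.04193 × 2.62 × 1232.0 = 135.34 mGal
Simple Bouguer anomaly = 341.85 − (135.34) = 206.51 mGal

206.5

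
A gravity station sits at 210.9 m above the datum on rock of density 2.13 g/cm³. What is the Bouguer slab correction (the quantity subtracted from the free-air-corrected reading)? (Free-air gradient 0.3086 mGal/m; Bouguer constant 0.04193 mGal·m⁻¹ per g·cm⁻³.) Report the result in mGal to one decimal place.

Bouguer slab correction = 0.04193 × 2.13 × 210.9 = 18.8 mGal

18.8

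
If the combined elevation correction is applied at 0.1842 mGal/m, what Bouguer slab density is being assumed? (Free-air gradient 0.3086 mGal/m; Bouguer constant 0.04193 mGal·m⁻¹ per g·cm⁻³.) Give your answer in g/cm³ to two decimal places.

2.97

0.1842 = 0.3086 − 0.04193 × ρ
ρ = (0.3086 − 0.1842) / 0.04193 = 2.97 g/cm³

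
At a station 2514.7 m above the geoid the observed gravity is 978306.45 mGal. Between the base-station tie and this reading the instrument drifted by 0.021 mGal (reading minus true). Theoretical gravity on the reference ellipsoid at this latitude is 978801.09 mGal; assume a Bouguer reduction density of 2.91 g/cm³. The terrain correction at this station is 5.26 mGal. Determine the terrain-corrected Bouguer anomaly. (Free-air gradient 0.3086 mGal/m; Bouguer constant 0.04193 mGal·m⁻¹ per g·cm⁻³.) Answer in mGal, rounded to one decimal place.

-20.2

Drift-corrected reading = 978306.45 − (0.021) = 978306.429 mGal
Free-air correction = 0.3086 × 2514.7 = 776.04 mGal
Free-air anomaly = 978306.429 − 978801.09 + (776.04) = 281.379 mGal
Bouguer slab correction = 0.04193 × 2.91 × 2514.7 = 306.83 mGal
Simple Bouguer anomaly = 281.379 − (306.83) = -25.451 mGal
Complete Bouguer anomaly = -25.451 + 5.26 = -20.191 mGal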